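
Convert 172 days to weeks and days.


Weeks: 172 ÷ 7 = 24 remainder 4

24 weeks 4 days


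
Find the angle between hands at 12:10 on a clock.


55.0°

Hour hand (12 ≡ 0 on the dial): 0×30 + 10×0.5 = 5.0°
Minute hand = 10×6 = 60°
Difference = |5.0 - 60| = 55.0°


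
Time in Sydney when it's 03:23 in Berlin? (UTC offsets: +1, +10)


Time difference = UTC+10 - UTC+1 = +9 hours
New hour = (3 + 9) mod 24
= 12 mod 24 = 12
Minutes unchanged → 12:23

12:23


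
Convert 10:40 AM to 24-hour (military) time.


10:40

Input: 10:40 AM
AM hour stays: 10


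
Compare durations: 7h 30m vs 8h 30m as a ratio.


Duration 1: 450 minutes
Duration 2: 510 minutes
Ratio = 450:510
GCD = 30
Simplified = 15:17
As a decimal: 15/17 ≈ 0.88

15:17 (0.88)


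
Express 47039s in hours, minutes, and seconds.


13h 3m 59s

Hours: 47039 ÷ 3600 = 13 remainder 239
Minutes: 239 ÷ 60 = 3 remainder 59
Seconds: 59


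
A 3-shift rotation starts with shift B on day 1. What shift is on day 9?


Shift A

Shifts: A, B, C
Start: B (index 1)
Day 9: (1 + 9 - 1) mod 3
= 9 mod 3
= 0
Index 0 → shift A


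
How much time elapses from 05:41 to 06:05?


0h 24m

End time in minutes: 6×60 + 5 = 365
Start time in minutes: 5×60 + 41 = 341
Difference = 365 - 341 = 24 minutes
= 0 hours 24 minutes


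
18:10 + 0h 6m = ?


Start: 1090 minutes from midnight
Add: 6 minutes
Total: 1096 minutes
Hours: 1096 ÷ 60 = 18 remainder 16

18:16


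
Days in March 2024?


Month: March (month 3)
March has 31 days

31 days


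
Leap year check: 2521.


No

Rules: divisible by 4 AND (not by 100 OR by 400)
2521 ÷ 4 = 630 remainder 1 → not divisible by 4
Not divisible by 4 → not a leap year


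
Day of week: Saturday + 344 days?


Sunday

Start: Saturday (index 5)
(5 + 344) mod 7
= 349 mod 7
= 6
Index 6 → Sunday


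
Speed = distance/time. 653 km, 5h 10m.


126.4 km/h

Distance: 653 km
Time: 5h 10m = 310 min = 310/60 = 31/6 hours
Speed = 653 ÷ (31/6) = 653 × 6 / 31 = 3918/31 ≈ 126.4 km/h


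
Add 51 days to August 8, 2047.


September 28, 2047

Start: August 8, 2047
Add 51 days
August 8 → September 1: 31 - 8 + 1 = 24 days (51 - 24 = 27 left)
September 1 + 27 = September 28, 2047


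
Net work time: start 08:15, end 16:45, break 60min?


Total time = (16×60+45) - (8×60+15)
= 1005 - 495 = 510 min
Minus break: 510 - 60 = 450 min
= 7h 30m

7h 30m (450 minutes)


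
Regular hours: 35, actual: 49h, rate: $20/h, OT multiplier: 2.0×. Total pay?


Regular: 35h × $20 = $700.00
Overtime: 49 - 35 = 14h
OT pay: 14h × $20 × 2.0 = $560.00
Total = $700.00 + $560.00 = $1260.00

$1260.00


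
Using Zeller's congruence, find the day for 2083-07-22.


Thursday

Zeller's congruence:
q=22, m=7, k=83, j=20
h = (22 + ⌊13×8/5⌋ + 83 + ⌊83/4⌋ + ⌊20/4⌋ - 2×20) mod 7
= (22 + 20 + 83 + 20 + 5 - 40) mod 7
= 110 mod 7 = 5
h=5 → Thursday


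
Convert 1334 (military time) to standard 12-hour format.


Hour: 13
13 - 12 = 1 → PM

1:34 PM


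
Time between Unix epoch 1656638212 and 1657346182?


Difference = 1657346182 - 1656638212 = 707970 seconds
In hours: 707970 / 3600 ≈ 196.7
In days: 707970 / 86400 ≈ 8.19

707970 seconds (196.7 hours / 8.19 days)


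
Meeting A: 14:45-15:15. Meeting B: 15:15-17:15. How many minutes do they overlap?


Meeting A: 885-915 (in minutes from midnight)
Meeting B: 915-1035
Overlap start = max(885, 915) = 915
Overlap end = min(915, 1035) = 915
Overlap = max(0, 915 - 915) = 0 min

0 minutes


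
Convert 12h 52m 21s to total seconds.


46341 seconds

Hours: 12 × 3600 = 43200
Minutes: 52 × 60 = 3120
Seconds: 21
Total = 43200 + 3120 + 21 = 46341


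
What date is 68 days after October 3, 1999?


December 10, 1999

Start: October 3, 1999
Add 68 days
October 3 → November 1: 31 - 3 + 1 = 29 days (68 - 29 = 39 left)
November 1 → December 1: 30 - 1 + 1 = 30 days (39 - 30 = 9 left)
December 1 + 9 = December 10, 1999


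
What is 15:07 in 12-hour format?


Hour: 15
15 - 12 = 3 → PM

3:07 PM


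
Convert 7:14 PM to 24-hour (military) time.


Input: 7:14 PM
PM: 7 + 12 = 19

19:14


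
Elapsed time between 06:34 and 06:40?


0h 6m

End time in minutes: 6×60 + 40 = 400
Start time in minutes: 6×60 + 34 = 394
Difference = 400 - 394 = 6 minutes
= 0 hours 6 minutes


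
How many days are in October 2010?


Month: October (month 10)
October has 31 days

31 days


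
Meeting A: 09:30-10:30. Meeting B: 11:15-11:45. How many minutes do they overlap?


0 minutes

Meeting A: 570-630 (in minutes from midnight)
Meeting B: 675-705
Overlap start = max(570, 675) = 675
Overlap end = min(630, 705) = 630
Overlap = max(0, 630 - 675) = 0 min


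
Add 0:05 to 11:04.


Start: 664 minutes from midnight
Add: 5 minutes
Total: 669 minutes
Hours: 669 ÷ 60 = 11 remainder 9

11:09


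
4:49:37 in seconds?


Hours: 4 × 3600 = 14400
Minutes: 49 × 60 = 2940
Seconds: 37
Total = 14400 + 2940 + 37 = 17377

17377 seconds


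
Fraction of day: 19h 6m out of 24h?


Total minutes: 19×60 + 6 = 1146
Day = 24×60 = 1440 minutes
Fraction = 1146/1440 ≈ 0.7958
As a percentage: 1146/1440 × 100 ≈ 79.58%

0.7958 (79.58%)


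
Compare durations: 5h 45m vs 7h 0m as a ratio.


Duration 1: 345 minutes
Duration 2: 420 minutes
Ratio = 345:420
GCD = 15
Simplified = 23:28
As a decimal: 23/28 ≈ 0.82

23:28 (0.82)


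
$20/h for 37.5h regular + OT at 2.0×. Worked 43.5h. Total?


$990.00

Regular: 37.5h × $20 = $750.00
Overtime: 43.5 - 37.5 = 6.0h
OT pay: 6.0h × $20 × 2.0 = $240.00
Total = $750.00 + $240.00 = $990.00


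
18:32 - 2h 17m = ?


Start: 1112 minutes from midnight
Subtract: 137 minutes
Remaining: 1112 - 137 = 975
Hours: 16, Minutes: 15

16:15


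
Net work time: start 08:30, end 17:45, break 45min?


8h 30m (510 minutes)

Total time = (17×60+45) - (8×60+30)
= 1065 - 510 = 555 min
Minus break: 555 - 45 = 510 min
= 8h 30m


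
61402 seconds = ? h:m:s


Hours: 61402 ÷ 3600 = 17 remainder 202
Minutes: 202 ÷ 60 = 3 remainder 22
Seconds: 22

17h 3m 22s


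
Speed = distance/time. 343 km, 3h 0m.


Distance: 343 km
Time: 3 hours
Speed = 343 / 3 ≈ 114.3 km/h

114.3 km/h


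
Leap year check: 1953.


Rules: divisible by 4 AND (not by 100 OR by 400)
1953 ÷ 4 = 488 remainder 1 → not divisible by 4
Not divisible by 4 → not a leap year

No


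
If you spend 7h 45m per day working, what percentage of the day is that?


32.3%

Time: 465 minutes
Day: 1440 minutes
Percentage = (465/1440) × 100 ≈ 32.3%


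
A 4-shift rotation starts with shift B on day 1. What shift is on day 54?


Shift C

Shifts: A, B, C, D
Start: B (index 1)
Day 54: (1 + 54 - 1) mod 4
= 54 mod 4
= 2
Index 2 → shift C


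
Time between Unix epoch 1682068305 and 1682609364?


541059 seconds (150.3 hours / 6.26 days)

Difference = 1682609364 - 1682068305 = 541059 seconds
In hours: 541059 / 3600 ≈ 150.3
In days: 541059 / 86400 ≈ 6.26


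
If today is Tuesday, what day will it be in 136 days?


Start: Tuesday (index 1)
(1 + 136) mod 7
= 137 mod 7
= 4
Index 4 → Friday

Friday


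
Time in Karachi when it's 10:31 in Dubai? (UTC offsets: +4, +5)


Time difference = UTC+5 - UTC+4 = +1 hours
New hour = (10 + 1) mod 24
= 11 mod 24 = 11
Minutes unchanged → 11:31

11:31


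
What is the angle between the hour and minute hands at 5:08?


Hour hand = 5×30 + 8×0.5 = 154.0°
Minute hand = 8×6 = 48°
Difference = |154.0 - 48| = 106.0°

106.0°


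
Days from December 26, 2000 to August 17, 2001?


234 days

From December 26, 2000 to August 17, 2001
Rest of December 2000: 31 - 26 = 5
Full months: January 31, February 2001 28, March 31, April 30, May 31, June 30, July 31
Days into August 2001: 17
Total = 5 + 31 + 28 + 31 + 30 + 31 + 30 + 31 + 17 = 234 days


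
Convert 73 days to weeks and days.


10 weeks 3 days

Weeks: 73 ÷ 7 = 10 remainder 3


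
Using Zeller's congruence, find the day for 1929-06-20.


Zeller's congruence:
q=20, m=6, k=29, j=19
h = (20 + ⌊13×7/5⌋ + 29 + ⌊29/4⌋ + ⌊19/4⌋ - 2×19) mod 7
= (20 + 18 + 29 + 7 + 4 - 38) mod 7
= 40 mod 7 = 5
h=5 → Thursday

Thursday


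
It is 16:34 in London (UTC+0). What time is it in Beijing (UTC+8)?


Time difference = UTC+8 - UTC+0 = +8 hours
New hour = (16 + 8) mod 24
= 24 mod 24 = 0
Minutes unchanged → 00:34; 24 ≥ 24 → next day

00:34 (next day)


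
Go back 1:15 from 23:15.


Start: 1395 minutes from midnight
Subtract: 75 minutes
Remaining: 1395 - 75 = 1320
Hours: 22, Minutes: 0

22:00


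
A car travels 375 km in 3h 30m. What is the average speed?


107.1 km/h

Distance: 375 km
Time: 3h 30m = 210 min = 210/60 = 7/2 hours
Speed = 375 ÷ (7/2) = 375 × 2 / 7 = 750/7 ≈ 107.1 km/h


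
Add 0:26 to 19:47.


20:13

Start: 1187 minutes from midnight
Add: 26 minutes
Total: 1213 minutes
Hours: 1213 ÷ 60 = 20 remainder 13


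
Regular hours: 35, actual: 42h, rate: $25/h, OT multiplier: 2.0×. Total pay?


Regular: 35h × $25 = $875.00
Overtime: 42 - 35 = 7h
OT pay: 7h × $25 × 2.0 = $350.00
Total = $875.00 + $350.00 = $1225.00

$1225.00


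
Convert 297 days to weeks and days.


42 weeks 3 days

Weeks: 297 ÷ 7 = 42 remainder 3


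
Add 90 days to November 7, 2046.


Start: November 7, 2046
Add 90 days
November 7 → December 1: 30 - 7 + 1 = 24 days (90 - 24 = 66 left)
December 1 → January 1: 31 - 1 + 1 = 31 days (66 - 31 = 35 left)
January 1 → February 1: 31 - 1 + 1 = 31 days (35 - 31 = 4 left)
February 1 + 4 = February 5, 2047

February 5, 2047


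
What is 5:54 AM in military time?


Input: 5:54 AM
AM hour stays: 5

05:54


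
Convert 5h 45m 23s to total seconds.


20723 seconds

Hours: 5 × 3600 = 18000
Minutes: 45 × 60 = 2700
Seconds: 23
Total = 18000 + 2700 + 23 = 20723


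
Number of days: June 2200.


30 days

Month: June (month 6)
June has 30 days


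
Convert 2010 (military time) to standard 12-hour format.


Hour: 20
20 - 12 = 8 → PM

8:10 PM


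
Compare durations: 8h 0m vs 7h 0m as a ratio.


Duration 1: 480 minutes
Duration 2: 420 minutes
Ratio = 480:420
GCD = 60
Simplified = 8:7
As a decimal: 8/7 ≈ 1.14

8:7 (1.14)


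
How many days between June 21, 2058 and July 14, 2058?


From June 21, 2058 to July 14, 2058
Rest of June 2058: 30 - 21 = 9
Days into July 2058: 14
Total = 9 + 14 = 23 days

23 days


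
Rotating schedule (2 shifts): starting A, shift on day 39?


Shift A

Shifts: A, B
Start: A (index 0)
Day 39: (0 + 39 - 1) mod 2
= 38 mod 2
= 0
Index 0 → shift A


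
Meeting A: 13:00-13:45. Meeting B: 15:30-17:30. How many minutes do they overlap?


Meeting A: 780-825 (in minutes from midnight)
Meeting B: 930-1050
Overlap start = max(780, 930) = 930
Overlap end = min(825, 1050) = 825
Overlap = max(0, 825 - 930) = 0 min

0 minutes


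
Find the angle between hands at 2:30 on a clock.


Hour hand = 2×30 + 30×0.5 = 75.0°
Minute hand = 30×6 = 180°
Difference = |75.0 - 180| = 105.0°

105.0°


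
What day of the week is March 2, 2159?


Zeller's congruence:
q=2, m=3, k=59, j=21
h = (2 + ⌊13×4/5⌋ + 59 + ⌊59/4⌋ + ⌊21/4⌋ - 2×21) mod 7
= (2 + 10 + 59 + 14 + 5 - 42) mod 7
= 48 mod 7 = 6
h=6 → Friday

Friday


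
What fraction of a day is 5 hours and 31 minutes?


0.2299 (22.99%)

Total minutes: 5×60 + 31 = 331
Day = 24×60 = 1440 minutes
Fraction = 331/1440 ≈ 0.2299
As a percentage: 331/1440 × 100 ≈ 22.99%


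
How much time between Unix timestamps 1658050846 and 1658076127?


25281 seconds (7.0 hours / 0.29 days)

Difference = 1658076127 - 1658050846 = 25281 seconds
In hours: 25281 / 3600 ≈ 7.0
In days: 25281 / 86400 ≈ 0.29


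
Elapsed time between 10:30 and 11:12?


End time in minutes: 11×60 + 12 = 672
Start time in minutes: 10×60 + 30 = 630
Difference = 672 - 630 = 42 minutes
= 0 hours 42 minutes

0h 42m


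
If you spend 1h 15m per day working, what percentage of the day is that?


Time: 75 minutes
Day: 1440 minutes
Percentage = (75/1440) × 100 ≈ 5.2%

5.2%


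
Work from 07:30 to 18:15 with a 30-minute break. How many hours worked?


10h 15m (615 minutes)

Total time = (18×60+15) - (7×60+30)
= 1095 - 450 = 645 min
Minus break: 645 - 30 = 615 min
= 10h 15m


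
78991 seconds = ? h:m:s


21h 56m 31s

Hours: 78991 ÷ 3600 = 21 remainder 3391
Minutes: 3391 ÷ 60 = 56 remainder 31
Seconds: 31


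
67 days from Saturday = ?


Wednesday

Start: Saturday (index 5)
(5 + 67) mod 7
= 72 mod 7
= 2
Index 2 → Wednesday


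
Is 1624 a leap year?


Yes

Rules: divisible by 4 AND (not by 100 OR by 400)
1624 ÷ 4 = 406 exactly → divisible by 4
1624 ÷ 100 = 16 remainder 24 → not divisible by 100
Divisible by 4 but not by 100 → leap year


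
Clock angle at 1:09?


19.5°

Hour hand = 1×30 + 9×0.5 = 34.5°
Minute hand = 9×6 = 54°
Difference = |34.5 - 54| = 19.5°


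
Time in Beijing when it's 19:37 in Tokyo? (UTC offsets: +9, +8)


18:37

Time difference = UTC+8 - UTC+9 = -1 hours
New hour = (19 -1) mod 24
= 18 mod 24 = 18
Minutes unchanged → 18:37


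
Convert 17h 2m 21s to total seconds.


Hours: 17 × 3600 = 61200
Minutes: 2 × 60 = 120
Seconds: 21
Total = 61200 + 120 + 21 = 61341

61341 seconds


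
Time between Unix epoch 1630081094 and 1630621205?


540111 seconds (150.0 hours / 6.25 days)

Difference = 1630621205 - 1630081094 = 540111 seconds
In hours: 540111 / 3600 ≈ 150.0
In days: 540111 / 86400 ≈ 6.25


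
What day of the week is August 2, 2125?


Thursday

Zeller's congruence:
q=2, m=8, k=25, j=21
h = (2 + ⌊13×9/5⌋ + 25 + ⌊25/4⌋ + ⌊21/4⌋ - 2×21) mod 7
= (2 + 23 + 25 + 6 + 5 - 42) mod 7
= 19 mod 7 = 5
h=5 → Thursday


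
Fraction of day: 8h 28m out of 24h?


Total minutes: 8×60 + 28 = 508
Day = 24×60 = 1440 minutes
Fraction = 508/1440 ≈ 0.3528
As a percentage: 508/1440 × 100 ≈ 35.28%

0.3528 (35.28%)


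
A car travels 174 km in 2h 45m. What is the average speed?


63.3 km/h

Distance: 174 km
Time: 2h 45m = 165 min = 165/60 = 11/4 hours
Speed = 174 ÷ (11/4) = 174 × 4 / 11 = 696/11 ≈ 63.3 km/h


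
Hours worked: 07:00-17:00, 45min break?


Total time = (17×60+0) - (7×60+0)
= 1020 - 420 = 600 min
Minus break: 600 - 45 = 555 min
= 9h 15m

9h 15m (555 minutes)


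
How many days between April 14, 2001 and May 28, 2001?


From April 14, 2001 to May 28, 2001
Rest of April 2001: 30 - 14 = 16
Days into May 2001: 28
Total = 16 + 28 = 44 days

44 days


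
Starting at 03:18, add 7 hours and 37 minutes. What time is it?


10:55

Start: 198 minutes from midnight
Add: 457 minutes
Total: 655 minutes
Hours: 655 ÷ 60 = 10 remainder 55


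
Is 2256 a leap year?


Yes

Rules: divisible by 4 AND (not by 100 OR by 400)
2256 ÷ 4 = 564 exactly → divisible by 4
2256 ÷ 100 = 22 remainder 56 → not divisible by 100
Divisible by 4 but not by 100 → leap year


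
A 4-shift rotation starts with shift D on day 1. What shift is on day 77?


Shifts: A, B, C, D
Start: D (index 3)
Day 77: (3 + 77 - 1) mod 4
= 79 mod 4
= 3
Index 3 → shift D

Shift D


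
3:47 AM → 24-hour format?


Input: 3:47 AM
AM hour stays: 3

03:47


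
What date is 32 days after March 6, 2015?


April 7, 2015

Start: March 6, 2015
Add 32 days
March 6 → April 1: 31 - 6 + 1 = 26 days (32 - 26 = 6 left)
April 1 + 6 = April 7, 2015


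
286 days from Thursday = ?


Start: Thursday (index 3)
(3 + 286) mod 7
= 289 mod 7
= 2
Index 2 → Wednesday

Wednesday


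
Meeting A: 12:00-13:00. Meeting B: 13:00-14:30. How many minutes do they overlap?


0 minutes

Meeting A: 720-780 (in minutes from midnight)
Meeting B: 780-870
Overlap start = max(720, 780) = 780
Overlap end = min(780, 870) = 780
Overlap = max(0, 780 - 780) = 0 min


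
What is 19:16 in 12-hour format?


7:16 PM

Hour: 19
19 - 12 = 7 → PM


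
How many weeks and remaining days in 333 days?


47 weeks 4 days

Weeks: 333 ÷ 7 = 47 remainder 4


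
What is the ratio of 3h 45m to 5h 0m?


3:4 (0.75)

Duration 1: 225 minutes
Duration 2: 300 minutes
Ratio = 225:300
GCD = 75
Simplified = 3:4
As a decimal: 3/4 = 0.75


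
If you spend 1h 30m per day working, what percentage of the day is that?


Time: 90 minutes
Day: 1440 minutes
Percentage = (90/1440) × 100 ≈ 6.3%

6.3%


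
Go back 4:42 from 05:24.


00:42

Start: 324 minutes from midnight
Subtract: 282 minutes
Remaining: 324 - 282 = 42
Hours: 0, Minutes: 42


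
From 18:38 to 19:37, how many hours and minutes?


0h 59m

End time in minutes: 19×60 + 37 = 1177
Start time in minutes: 18×60 + 38 = 1118
Difference = 1177 - 1118 = 59 minutes
= 0 hours 59 minutes


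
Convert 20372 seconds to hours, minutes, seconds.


5h 39m 32s

Hours: 20372 ÷ 3600 = 5 remainder 2372
Minutes: 2372 ÷ 60 = 39 remainder 32
Seconds: 32


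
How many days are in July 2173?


31 days

Month: July (month 7)
July has 31 days


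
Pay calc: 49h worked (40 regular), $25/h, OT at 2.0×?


Regular: 40h × $25 = $1000.00
Overtime: 49 - 40 = 9h
OT pay: 9h × $25 × 2.0 = $450.00
Total = $1000.00 + $450.00 = $1450.00

$1450.00


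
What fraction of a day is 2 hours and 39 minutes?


0.1104 (11.04%)

Total minutes: 2×60 + 39 = 159
Day = 24×60 = 1440 minutes
Fraction = 159/1440 ≈ 0.1104
As a percentage: 159/1440 × 100 ≈ 11.04%


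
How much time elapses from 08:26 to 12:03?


3h 37m

End time in minutes: 12×60 + 3 = 723
Start time in minutes: 8×60 + 26 = 506
Difference = 723 - 506 = 217 minutes
= 3 hours 37 minutes


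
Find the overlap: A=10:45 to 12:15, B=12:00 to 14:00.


15 minutes

Meeting A: 645-735 (in minutes from midnight)
Meeting B: 720-840
Overlap start = max(645, 720) = 720
Overlap end = min(735, 840) = 735
Overlap = max(0, 735 - 720) = 15 min


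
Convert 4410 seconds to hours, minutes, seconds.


Hours: 4410 ÷ 3600 = 1 remainder 810
Minutes: 810 ÷ 60 = 13 remainder 30
Seconds: 30

1h 13m 30s


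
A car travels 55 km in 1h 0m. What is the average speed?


Distance: 55 km
Time: 1 hours
Speed = 55 / 1 = 55.0 km/h

55.0 km/h


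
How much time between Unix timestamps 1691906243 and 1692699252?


793009 seconds (220.3 hours / 9.18 days)

Difference = 1692699252 - 1691906243 = 793009 seconds
In hours: 793009 / 3600 ≈ 220.3
In days: 793009 / 86400 ≈ 9.18


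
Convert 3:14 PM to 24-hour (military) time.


15:14

Input: 3:14 PM
PM: 3 + 12 = 15


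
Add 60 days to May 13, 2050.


Start: May 13, 2050
Add 60 days
May 13 → June 1: 31 - 13 + 1 = 19 days (60 - 19 = 41 left)
June 1 → July 1: 30 - 1 + 1 = 30 days (41 - 30 = 11 left)
July 1 + 11 = July 12, 2050

July 12, 2050


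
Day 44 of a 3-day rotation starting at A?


Shift B

Shifts: A, B, C
Start: A (index 0)
Day 44: (0 + 44 - 1) mod 3
= 43 mod 3
= 1
Index 1 → shift B


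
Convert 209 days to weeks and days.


29 weeks 6 days

Weeks: 209 ÷ 7 = 29 remainder 6


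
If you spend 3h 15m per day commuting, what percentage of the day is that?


13.5%

Time: 195 minutes
Day: 1440 minutes
Percentage = (195/1440) × 100 ≈ 13.5%


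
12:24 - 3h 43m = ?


Start: 744 minutes from midnight
Subtract: 223 minutes
Remaining: 744 - 223 = 521
Hours: 8, Minutes: 41

08:41


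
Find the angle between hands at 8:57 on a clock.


Hour hand = 8×30 + 57×0.5 = 268.5°
Minute hand = 57×6 = 342°
Difference = |268.5 - 342| = 73.5°

73.5°


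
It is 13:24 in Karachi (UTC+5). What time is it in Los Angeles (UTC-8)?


00:24

Time difference = UTC-8 - UTC+5 = -13 hours
New hour = (13 -13) mod 24
= 0 mod 24 = 0
Minutes unchanged → 00:24


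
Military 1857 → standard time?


Hour: 18
18 - 12 = 6 → PM

6:57 PM


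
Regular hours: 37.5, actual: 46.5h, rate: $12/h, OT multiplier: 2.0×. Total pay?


$666.00

Regular: 37.5h × $12 = $450.00
Overtime: 46.5 - 37.5 = 9.0h
OT pay: 9.0h × $12 × 2.0 = $216.00
Total = $450.00 + $216.00 = $666.00


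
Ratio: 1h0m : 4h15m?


4:17 (0.24)

Duration 1: 60 minutes
Duration 2: 255 minutes
Ratio = 60:255
GCD = 15
Simplified = 4:17
As a decimal: 4/17 ≈ 0.24


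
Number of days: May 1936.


Month: May (month 5)
May has 31 days

31 days


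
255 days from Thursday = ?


Sunday

Start: Thursday (index 3)
(3 + 255) mod 7
= 258 mod 7
= 6
Index 6 → Sunday


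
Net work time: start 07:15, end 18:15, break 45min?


10h 15m (615 minutes)

Total time = (18×60+15) - (7×60+15)
= 1095 - 435 = 660 min
Minus break: 660 - 45 = 615 min
= 10h 15m


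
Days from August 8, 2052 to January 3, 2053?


From August 8, 2052 to January 3, 2053
Rest of August 2052: 31 - 8 = 23
Full months: September 30, October 31, November 30, December 31
Days into January 2053: 3
Total = 23 + 30 + 31 + 30 + 31 + 3 = 148 days

148 days


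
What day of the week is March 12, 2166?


Wednesday

Zeller's congruence:
q=12, m=3, k=66, j=21
h = (12 + ⌊13×4/5⌋ + 66 + ⌊66/4⌋ + ⌊21/4⌋ - 2×21) mod 7
= (12 + 10 + 66 + 16 + 5 - 42) mod 7
= 67 mod 7 = 4
h=4 → Wednesday


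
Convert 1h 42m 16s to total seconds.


6136 seconds

Hours: 1 × 3600 = 3600
Minutes: 42 × 60 = 2520
Seconds: 16
Total = 3600 + 2520 + 16 = 6136


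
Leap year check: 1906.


Rules: divisible by 4 AND (not by 100 OR by 400)
1906 ÷ 4 = 476 remainder 2 → not divisible by 4
Not divisible by 4 → not a leap year

No


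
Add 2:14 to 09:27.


11:41

Start: 567 minutes from midnight
Add: 134 minutes
Total: 701 minutes
Hours: 701 ÷ 60 = 11 remainder 41


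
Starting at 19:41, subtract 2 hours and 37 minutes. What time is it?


Start: 1181 minutes from midnight
Subtract: 157 minutes
Remaining: 1181 - 157 = 1024
Hours: 17, Minutes: 4

17:04


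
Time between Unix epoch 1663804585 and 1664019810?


Difference = 1664019810 - 1663804585 = 215225 seconds
In hours: 215225 / 3600 ≈ 59.8
In days: 215225 / 86400 ≈ 2.49

215225 seconds (59.8 hours / 2.49 days)


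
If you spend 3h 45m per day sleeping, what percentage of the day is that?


15.6%

Time: 225 minutes
Day: 1440 minutes
Percentage = (225/1440) × 100 ≈ 15.6%


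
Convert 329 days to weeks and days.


47 weeks 0 days

Weeks: 329 ÷ 7 = 47 remainder 0


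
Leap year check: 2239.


No

Rules: divisible by 4 AND (not by 100 OR by 400)
2239 ÷ 4 = 559 remainder 3 → not divisible by 4
Not divisible by 4 → not a leap year


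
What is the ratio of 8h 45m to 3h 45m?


7:3 (2.33)

Duration 1: 525 minutes
Duration 2: 225 minutes
Ratio = 525:225
GCD = 75
Simplified = 7:3
As a decimal: 7/3 ≈ 2.33


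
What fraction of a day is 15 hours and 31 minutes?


0.6465 (64.65%)

Total minutes: 15×60 + 31 = 931
Day = 24×60 = 1440 minutes
Fraction = 931/1440 ≈ 0.6465
As a percentage: 931/1440 × 100 ≈ 64.65%


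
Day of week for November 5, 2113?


Zeller's congruence:
q=5, m=11, k=13, j=21
h = (5 + ⌊13×12/5⌋ + 13 + ⌊13/4⌋ + ⌊21/4⌋ - 2×21) mod 7
= (5 + 31 + 13 + 3 + 5 - 42) mod 7
= 15 mod 7 = 1
h=1 → Sunday

Sunday


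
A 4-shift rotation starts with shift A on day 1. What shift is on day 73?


Shift A

Shifts: A, B, C, D
Start: A (index 0)
Day 73: (0 + 73 - 1) mod 4
= 72 mod 4
= 0
Index 0 → shift A


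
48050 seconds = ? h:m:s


13h 20m 50s

Hours: 48050 ÷ 3600 = 13 remainder 1250
Minutes: 1250 ÷ 60 = 20 remainder 50
Seconds: 50


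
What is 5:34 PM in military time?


17:34

Input: 5:34 PM
PM: 5 + 12 = 17


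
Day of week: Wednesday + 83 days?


Start: Wednesday (index 2)
(2 + 83) mod 7
= 85 mod 7
= 1
Index 1 → Tuesday

Tuesday


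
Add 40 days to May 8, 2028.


Start: May 8, 2028
Add 40 days
May 8 → June 1: 31 - 8 + 1 = 24 days (40 - 24 = 16 left)
June 1 + 16 = June 17, 2028

June 17, 2028


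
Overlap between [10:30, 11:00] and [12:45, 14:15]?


0 minutes

Meeting A: 630-660 (in minutes from midnight)
Meeting B: 765-855
Overlap start = max(630, 765) = 765
Overlap end = min(660, 855) = 660
Overlap = max(0, 660 - 765) = 0 min


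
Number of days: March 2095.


Month: March (month 3)
March has 31 days

31 days


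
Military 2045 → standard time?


8:45 PM

Hour: 20
20 - 12 = 8 → PM


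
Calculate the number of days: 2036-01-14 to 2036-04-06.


83 days

From January 14, 2036 to April 6, 2036
Rest of January 2036: 31 - 14 = 17
Full months: February 2036 29, March 31
Days into April 2036: 6
Total = 17 + 29 + 31 + 6 = 83 days


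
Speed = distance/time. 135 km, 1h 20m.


101.3 km/h

Distance: 135 km
Time: 1h 20m = 80 min = 80/60 = 4/3 hours
Speed = 135 ÷ (4/3) = 135 × 3 / 4 = 405/4 ≈ 101.3 km/h


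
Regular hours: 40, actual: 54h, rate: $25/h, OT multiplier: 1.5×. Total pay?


$1525.00

Regular: 40h × $25 = $1000.00
Overtime: 54 - 40 = 14h
OT pay: 14h × $25 × 1.5 = $525.00
Total = $1000.00 + $525.00 = $1525.00


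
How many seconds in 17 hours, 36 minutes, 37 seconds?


63397 seconds

Hours: 17 × 3600 = 61200
Minutes: 36 × 60 = 2160
Seconds: 37
Total = 61200 + 2160 + 37 = 63397


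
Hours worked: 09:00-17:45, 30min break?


8h 15m (495 minutes)

Total time = (17×60+45) - (9×60+0)
= 1065 - 540 = 525 min
Minus break: 525 - 30 = 495 min
= 8h 15m


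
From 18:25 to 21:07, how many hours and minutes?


End time in minutes: 21×60 + 7 = 1267
Start time in minutes: 18×60 + 25 = 1105
Difference = 1267 - 1105 = 162 minutes
= 2 hours 42 minutes

2h 42m


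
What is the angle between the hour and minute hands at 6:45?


67.5°

Hour hand = 6×30 + 45×0.5 = 202.5°
Minute hand = 45×6 = 270°
Difference = |202.5 - 270| = 67.5°


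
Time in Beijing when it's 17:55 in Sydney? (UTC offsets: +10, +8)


15:55

Time difference = UTC+8 - UTC+10 = -2 hours
New hour = (17 -2) mod 24
= 15 mod 24 = 15
Minutes unchanged → 15:55


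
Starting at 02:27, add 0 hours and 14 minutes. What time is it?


Start: 147 minutes from midnight
Add: 14 minutes
Total: 161 minutes
Hours: 161 ÷ 60 = 2 remainder 41

02:41


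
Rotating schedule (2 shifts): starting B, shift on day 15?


Shift B

Shifts: A, B
Start: B (index 1)
Day 15: (1 + 15 - 1) mod 2
= 15 mod 2
= 1
Index 1 → shift B


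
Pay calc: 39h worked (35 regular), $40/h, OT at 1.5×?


Regular: 35h × $40 = $1400.00
Overtime: 39 - 35 = 4h
OT pay: 4h × $40 × 1.5 = $240.00
Total = $1400.00 + $240.00 = $1640.00

$1640.00


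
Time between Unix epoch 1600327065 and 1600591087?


264022 seconds (73.3 hours / 3.06 days)

Difference = 1600591087 - 1600327065 = 264022 seconds
In hours: 264022 / 3600 ≈ 73.3
In days: 264022 / 86400 ≈ 3.06


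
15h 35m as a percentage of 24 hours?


Total minutes: 15×60 + 35 = 935
Day = 24×60 = 1440 minutes
Fraction = 935/1440 ≈ 0.6493
As a percentage: 935/1440 × 100 ≈ 64.93%

0.6493 (64.93%)


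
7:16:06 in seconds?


Hours: 7 × 3600 = 25200
Minutes: 16 × 60 = 960
Seconds: 6
Total = 25200 + 960 + 6 = 26166

26166 seconds


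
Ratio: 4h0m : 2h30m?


Duration 1: 240 minutes
Duration 2: 150 minutes
Ratio = 240:150
GCD = 30
Simplified = 8:5
As a decimal: 8/5 = 1.60

8:5 (1.60)


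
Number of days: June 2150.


Month: June (month 6)
June has 30 days

30 days


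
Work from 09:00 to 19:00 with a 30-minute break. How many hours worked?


9h 30m (570 minutes)

Total time = (19×60+0) - (9×60+0)
= 1140 - 540 = 600 min
Minus break: 600 - 30 = 570 min
= 9h 30m


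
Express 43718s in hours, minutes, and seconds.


Hours: 43718 ÷ 3600 = 12 remainder 518
Minutes: 518 ÷ 60 = 8 remainder 38
Seconds: 38

12h 8m 38s


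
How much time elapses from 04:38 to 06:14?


End time in minutes: 6×60 + 14 = 374
Start time in minutes: 4×60 + 38 = 278
Difference = 374 - 278 = 96 minutes
= 1 hours 36 minutes

1h 36m


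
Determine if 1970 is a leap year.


No

Rules: divisible by 4 AND (not by 100 OR by 400)
1970 ÷ 4 = 492 remainder 2 → not divisible by 4
Not divisible by 4 → not a leap year


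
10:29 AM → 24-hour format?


10:29

Input: 10:29 AM
AM hour stays: 10


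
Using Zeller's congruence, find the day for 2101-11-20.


Sunday

Zeller's congruence:
q=20, m=11, k=1, j=21
h = (20 + ⌊13×12/5⌋ + 1 + ⌊1/4⌋ + ⌊21/4⌋ - 2×21) mod 7
= (20 + 31 + 1 + 0 + 5 - 42) mod 7
= 15 mod 7 = 1
h=1 → Sunday


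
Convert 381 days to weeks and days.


54 weeks 3 days

Weeks: 381 ÷ 7 = 54 remainder 3


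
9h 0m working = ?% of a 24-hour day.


Time: 540 minutes
Day: 1440 minutes
Percentage = (540/1440) × 100 = 37.5%

37.5%


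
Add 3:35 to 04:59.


Start: 299 minutes from midnight
Add: 215 minutes
Total: 514 minutes
Hours: 514 ÷ 60 = 8 remainder 34

08:34


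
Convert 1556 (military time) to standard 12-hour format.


Hour: 15
15 - 12 = 3 → PM

3:56 PM


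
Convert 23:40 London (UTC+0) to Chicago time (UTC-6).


Time difference = UTC-6 - UTC+0 = -6 hours
New hour = (23 -6) mod 24
= 17 mod 24 = 17
Minutes unchanged → 17:40

17:40


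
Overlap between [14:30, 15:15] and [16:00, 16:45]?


0 minutes

Meeting A: 870-915 (in minutes from midnight)
Meeting B: 960-1005
Overlap start = max(870, 960) = 960
Overlap end = min(915, 1005) = 915
Overlap = max(0, 915 - 960) = 0 min


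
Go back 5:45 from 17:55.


Start: 1075 minutes from midnight
Subtract: 345 minutes
Remaining: 1075 - 345 = 730
Hours: 12, Minutes: 10

12:10


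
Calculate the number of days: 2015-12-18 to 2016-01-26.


From December 18, 2015 to January 26, 2016
Rest of December 2015: 31 - 18 = 13
Days into January 2016: 26
Total = 13 + 26 = 39 days

39 days


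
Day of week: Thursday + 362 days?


Tuesday

Start: Thursday (index 3)
(3 + 362) mod 7
= 365 mod 7
= 1
Index 1 → Tuesday


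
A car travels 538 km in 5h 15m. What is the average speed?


102.5 km/h

Distance: 538 km
Time: 5h 15m = 315 min = 315/60 = 21/4 hours
Speed = 538 ÷ (21/4) = 538 × 4 / 21 = 2152/21 ≈ 102.5 km/h


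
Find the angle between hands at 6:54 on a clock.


117.0°

Hour hand = 6×30 + 54×0.5 = 207.0°
Minute hand = 54×6 = 324°
Difference = |207.0 - 324| = 117.0°


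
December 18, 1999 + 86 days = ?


March 13, 2000

Start: December 18, 1999
Add 86 days
December 18 → January 1: 31 - 18 + 1 = 14 days (86 - 14 = 72 left)
January 1 → February 1: 31 - 1 + 1 = 31 days (72 - 31 = 41 left)
February 1 → March 1: 29 - 1 + 1 = 29 days (41 - 29 = 12 left)
March 1 + 12 = March 13, 2000


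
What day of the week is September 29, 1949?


Thursday

Zeller's congruence:
q=29, m=9, k=49, j=19
h = (29 + ⌊13×10/5⌋ + 49 + ⌊49/4⌋ + ⌊19/4⌋ - 2×19) mod 7
= (29 + 26 + 49 + 12 + 4 - 38) mod 7
= 82 mod 7 = 5
h=5 → Thursday


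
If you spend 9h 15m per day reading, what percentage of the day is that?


38.5%

Time: 555 minutes
Day: 1440 minutes
Percentage = (555/1440) × 100 ≈ 38.5%


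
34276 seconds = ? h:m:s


Hours: 34276 ÷ 3600 = 9 remainder 1876
Minutes: 1876 ÷ 60 = 31 remainder 16
Seconds: 16

9h 31m 16s


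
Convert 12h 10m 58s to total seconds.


43858 seconds

Hours: 12 × 3600 = 43200
Minutes: 10 × 60 = 600
Seconds: 58
Total = 43200 + 600 + 58 = 43858


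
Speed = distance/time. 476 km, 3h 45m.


126.9 km/h

Distance: 476 km
Time: 3h 45m = 225 min = 225/60 = 15/4 hours
Speed = 476 ÷ (15/4) = 476 × 4 / 15 = 1904/15 ≈ 126.9 km/h


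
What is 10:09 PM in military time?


22:09

Input: 10:09 PM
PM: 10 + 12 = 22


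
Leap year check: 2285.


No

Rules: divisible by 4 AND (not by 100 OR by 400)
2285 ÷ 4 = 571 remainder 1 → not divisible by 4
Not divisible by 4 → not a leap year


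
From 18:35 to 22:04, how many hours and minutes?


3h 29m

End time in minutes: 22×60 + 4 = 1324
Start time in minutes: 18×60 + 35 = 1115
Difference = 1324 - 1115 = 209 minutes
= 3 hours 29 minutes


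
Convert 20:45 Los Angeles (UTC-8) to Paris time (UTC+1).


05:45 (next day)

Time difference = UTC+1 - UTC-8 = +9 hours
New hour = (20 + 9) mod 24
= 29 mod 24 = 5
Minutes unchanged → 05:45; 29 ≥ 24 → next day


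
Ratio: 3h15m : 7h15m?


Duration 1: 195 minutes
Duration 2: 435 minutes
Ratio = 195:435
GCD = 15
Simplified = 13:29
As a decimal: 13/29 ≈ 0.45

13:29 (0.45)


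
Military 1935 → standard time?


7:35 PM

Hour: 19
19 - 12 = 7 → PM


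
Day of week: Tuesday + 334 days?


Sunday

Start: Tuesday (index 1)
(1 + 334) mod 7
= 335 mod 7
= 6
Index 6 → Sunday


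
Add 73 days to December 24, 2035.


Start: December 24, 2035
Add 73 days
December 24 → January 1: 31 - 24 + 1 = 8 days (73 - 8 = 65 left)
January 1 → February 1: 31 - 1 + 1 = 31 days (65 - 31 = 34 left)
February 1 → March 1: 29 - 1 + 1 = 29 days (34 - 29 = 5 left)
March 1 + 5 = March 6, 2036

March 6, 2036


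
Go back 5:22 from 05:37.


Start: 337 minutes from midnight
Subtract: 322 minutes
Remaining: 337 - 322 = 15
Hours: 0, Minutes: 15

00:15


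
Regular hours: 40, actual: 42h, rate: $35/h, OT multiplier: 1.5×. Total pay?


$1505.00

Regular: 40h × $35 = $1400.00
Overtime: 42 - 40 = 2h
OT pay: 2h × $35 × 1.5 = $105.00
Total = $1400.00 + $105.00 = $1505.00


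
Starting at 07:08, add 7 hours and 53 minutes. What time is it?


15:01

Start: 428 minutes from midnight
Add: 473 minutes
Total: 901 minutes
Hours: 901 ÷ 60 = 15 remainder 1


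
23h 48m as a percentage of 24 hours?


Total minutes: 23×60 + 48 = 1428
Day = 24×60 = 1440 minutes
Fraction = 1428/1440 ≈ 0.9917
As a percentage: 1428/1440 × 100 ≈ 99.17%

0.9917 (99.17%)


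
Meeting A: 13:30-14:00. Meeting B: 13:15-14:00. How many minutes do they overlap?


Meeting A: 810-840 (in minutes from midnight)
Meeting B: 795-840
Overlap start = max(810, 795) = 810
Overlap end = min(840, 840) = 840
Overlap = max(0, 840 - 810) = 30 min

30 minutes


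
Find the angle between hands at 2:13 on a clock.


11.5°

Hour hand = 2×30 + 13×0.5 = 66.5°
Minute hand = 13×6 = 78°
Difference = |66.5 - 78| = 11.5°


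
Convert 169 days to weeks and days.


Weeks: 169 ÷ 7 = 24 remainder 1

24 weeks 1 days


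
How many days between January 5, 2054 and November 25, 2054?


From January 5, 2054 to November 25, 2054
Rest of January 2054: 31 - 5 = 26
Full months: February 2054 28, March 31, April 30, May 31, June 30, July 31, August 31, September 30, October 31
Days into November 2054: 25
Total = 26 + 28 + 31 + 30 + 31 + 30 + 31 + 31 + 30 + 31 + 25 = 324 days

324 days


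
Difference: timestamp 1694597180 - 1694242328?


Difference = 1694597180 - 1694242328 = 354852 seconds
In hours: 354852 / 3600 ≈ 98.6
In days: 354852 / 86400 ≈ 4.11

354852 seconds (98.6 hours / 4.11 days)


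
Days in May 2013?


31 days

Month: May (month 5)
May has 31 days


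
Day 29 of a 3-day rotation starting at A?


Shift B

Shifts: A, B, C
Start: A (index 0)
Day 29: (0 + 29 - 1) mod 3
= 28 mod 3
= 1
Index 1 → shift B


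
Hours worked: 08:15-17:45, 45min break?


8h 45m (525 minutes)

Total time = (17×60+45) - (8×60+15)
= 1065 - 495 = 570 min
Minus break: 570 - 45 = 525 min
= 8h 45m


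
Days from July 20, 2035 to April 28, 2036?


283 days

From July 20, 2035 to April 28, 2036
Rest of July 2035: 31 - 20 = 11
Full months: August 31, September 30, October 31, November 30, December 31, January 31, February 2036 29, March 31
Days into April 2036: 28
Total = 11 + 31 + 30 + 31 + 30 + 31 + 31 + 29 + 31 + 28 = 283 days


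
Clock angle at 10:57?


13.5°

Hour hand = 10×30 + 57×0.5 = 328.5°
Minute hand = 57×6 = 342°
Difference = |328.5 - 342| = 13.5°


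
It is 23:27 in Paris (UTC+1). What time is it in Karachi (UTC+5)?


Time difference = UTC+5 - UTC+1 = +4 hours
New hour = (23 + 4) mod 24
= 27 mod 24 = 3
Minutes unchanged → 03:27; 27 ≥ 24 → next day

03:27 (next day)


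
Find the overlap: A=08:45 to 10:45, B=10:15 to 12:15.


Meeting A: 525-645 (in minutes from midnight)
Meeting B: 615-735
Overlap start = max(525, 615) = 615
Overlap end = min(645, 735) = 645
Overlap = max(0, 645 - 615) = 30 min

30 minutes


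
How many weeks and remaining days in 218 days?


31 weeks 1 days

Weeks: 218 ÷ 7 = 31 remainder 1


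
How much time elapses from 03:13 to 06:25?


3h 12m

End time in minutes: 6×60 + 25 = 385
Start time in minutes: 3×60 + 13 = 193
Difference = 385 - 193 = 192 minutes
= 3 hours 12 minutes


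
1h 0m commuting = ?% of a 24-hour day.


4.2%

Time: 60 minutes
Day: 1440 minutes
Percentage = (60/1440) × 100 ≈ 4.2%


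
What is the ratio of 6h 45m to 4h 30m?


Duration 1: 405 minutes
Duration 2: 270 minutes
Ratio = 405:270
GCD = 135
Simplified = 3:2
As a decimal: 3/2 = 1.50

3:2 (1.50)


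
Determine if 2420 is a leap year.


Yes

Rules: divisible by 4 AND (not by 100 OR by 400)
2420 ÷ 4 = 605 exactly → divisible by 4
2420 ÷ 100 = 24 remainder 20 → not divisible by 100
Divisible by 4 but not by 100 → leap year


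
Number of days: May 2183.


Month: May (month 5)
May has 31 days

31 days


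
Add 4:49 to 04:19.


09:08

Start: 259 minutes from midnight
Add: 289 minutes
Total: 548 minutes
Hours: 548 ÷ 60 = 9 remainder 8


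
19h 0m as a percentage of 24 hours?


0.7917 (79.17%)

Total minutes: 19×60 + 0 = 1140
Day = 24×60 = 1440 minutes
Fraction = 1140/1440 ≈ 0.7917
As a percentage: 1140/1440 × 100 ≈ 79.17%


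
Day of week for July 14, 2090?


Friday

Zeller's congruence:
q=14, m=7, k=90, j=20
h = (14 + ⌊13×8/5⌋ + 90 + ⌊90/4⌋ + ⌊20/4⌋ - 2×20) mod 7
= (14 + 20 + 90 + 22 + 5 - 40) mod 7
= 111 mod 7 = 6
h=6 → Friday


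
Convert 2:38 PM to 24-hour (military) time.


Input: 2:38 PM
PM: 2 + 12 = 14

14:38


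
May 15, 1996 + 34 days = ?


Start: May 15, 1996
Add 34 days
May 15 → June 1: 31 - 15 + 1 = 17 days (34 - 17 = 17 left)
June 1 + 17 = June 18, 1996

June 18, 1996


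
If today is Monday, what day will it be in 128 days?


Wednesday

Start: Monday (index 0)
(0 + 128) mod 7
= 128 mod 7
= 2
Index 2 → Wednesday


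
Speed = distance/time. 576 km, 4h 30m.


Distance: 576 km
Time: 4h 30m = 270 min = 270/60 = 9/2 hours
Speed = 576 ÷ (9/2) = 576 × 2 / 9 = 1152/9 = 128.0 km/h

128.0 km/h


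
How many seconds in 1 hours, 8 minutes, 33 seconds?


4113 seconds

Hours: 1 × 3600 = 3600
Minutes: 8 × 60 = 480
Seconds: 33
Total = 3600 + 480 + 33 = 4113


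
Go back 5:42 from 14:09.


08:27

Start: 849 minutes from midnight
Subtract: 342 minutes
Remaining: 849 - 342 = 507
Hours: 8, Minutes: 27


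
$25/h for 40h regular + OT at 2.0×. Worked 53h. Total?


Regular: 40h × $25 = $1000.00
Overtime: 53 - 40 = 13h
OT pay: 13h × $25 × 2.0 = $650.00
Total = $1000.00 + $650.00 = $1650.00

$1650.00


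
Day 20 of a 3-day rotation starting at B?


Shift C

Shifts: A, B, C
Start: B (index 1)
Day 20: (1 + 20 - 1) mod 3
= 20 mod 3
= 2
Index 2 → shift C


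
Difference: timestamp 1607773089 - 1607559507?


Difference = 1607773089 - 1607559507 = 213582 seconds
In hours: 213582 / 3600 ≈ 59.3
In days: 213582 / 86400 ≈ 2.47

213582 seconds (59.3 hours / 2.47 days)


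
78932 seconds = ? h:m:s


21h 55m 32s

Hours: 78932 ÷ 3600 = 21 remainder 3332
Minutes: 3332 ÷ 60 = 55 remainder 32
Seconds: 32


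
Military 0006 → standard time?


12:06 AM

Hour: 0
0 → 12 AM (midnight)


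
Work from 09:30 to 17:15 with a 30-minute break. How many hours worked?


7h 15m (435 minutes)

Total time = (17×60+15) - (9×60+30)
= 1035 - 570 = 465 min
Minus break: 465 - 30 = 435 min
= 7h 15m
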